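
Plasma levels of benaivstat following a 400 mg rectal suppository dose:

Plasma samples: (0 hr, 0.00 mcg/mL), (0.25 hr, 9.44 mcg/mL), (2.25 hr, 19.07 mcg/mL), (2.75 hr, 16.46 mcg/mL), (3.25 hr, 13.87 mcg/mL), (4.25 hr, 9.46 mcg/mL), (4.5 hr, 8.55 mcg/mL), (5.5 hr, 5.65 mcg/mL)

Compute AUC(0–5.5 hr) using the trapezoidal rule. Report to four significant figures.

Trapezoidal AUC_0→5.5:
  [0→0.25]: (0.00+9.44)/2 × 0.25 = 1.18
  [0.25→2.25]: (9.44+19.07)/2 × 2 = 28.51
  [2.25→2.75]: (19.07+16.46)/2 × 0.5 = 8.8825
  [2.75→3.25]: (16.46+13.87)/2 × 0.5 = 7.5825
  [3.25→4.25]: (13.87+9.46)/2 × 1 = 11.665
  [4.25→4.5]: (9.46+8.55)/2 × 0.25 = 2.25125
  [4.5→5.5]: (8.55+5.65)/2 × 1 = 7.1
  Sum = 67.17125 mcg/mL·hr

AUC = 67.17 mcg/mL·hr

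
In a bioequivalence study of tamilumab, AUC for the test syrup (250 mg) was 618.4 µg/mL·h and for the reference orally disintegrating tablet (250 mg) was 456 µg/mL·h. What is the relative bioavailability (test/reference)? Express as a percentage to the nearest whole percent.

F_rel = (AUC_test/D_test) / (AUC_ref/D_ref)
      = (618.4/250) / (456/250)
      = 2.4736 / 1.824 = 1.3561 = 135.61%

F_rel = 136%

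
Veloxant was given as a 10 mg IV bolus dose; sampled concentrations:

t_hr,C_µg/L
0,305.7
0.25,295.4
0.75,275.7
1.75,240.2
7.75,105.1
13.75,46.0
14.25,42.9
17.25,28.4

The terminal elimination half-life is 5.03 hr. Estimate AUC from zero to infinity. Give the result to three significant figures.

AUC = 2300 µg/L·hr

Trapezoidal AUC_0→17.25:
  [0→0.25]: (305.7+295.4)/2 × 0.25 = 75.1375
  [0.25→0.75]: (295.4+275.7)/2 × 0.5 = 142.775
  [0.75→1.75]: (275.7+240.2)/2 × 1 = 257.95
  [1.75→7.75]: (240.2+105.1)/2 × 6 = 1035.9
  [7.75→13.75]: (105.1+46.0)/2 × 6 = 453.3
  [13.75→14.25]: (46.0+42.9)/2 × 0.5 = 22.225
  [14.25→17.25]: (42.9+28.4)/2 × 3 = 106.95
  Sum = 2094.2375 µg/L·hr
k_e = ln2 / t½ = 0.693147 / 5.03 = 0.1378 hr^-1
Extrapolated tail: C_last / k_e = 28.4 / 0.1378 = 206.096
AUC_0→∞ = 2094.2375 + 206.096 = 2300.3335 µg/L·hr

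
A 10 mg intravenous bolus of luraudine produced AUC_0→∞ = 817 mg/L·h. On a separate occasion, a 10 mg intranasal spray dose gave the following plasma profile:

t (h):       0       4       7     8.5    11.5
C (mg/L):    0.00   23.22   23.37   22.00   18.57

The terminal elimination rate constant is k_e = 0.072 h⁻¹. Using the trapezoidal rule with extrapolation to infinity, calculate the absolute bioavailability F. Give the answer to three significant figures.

F = 0.574

Trapezoidal AUC_0→11.5 (intranasal spray):
  [0→4]: (0.00+23.22)/2 × 4 = 46.44
  [4→7]: (23.22+23.37)/2 × 3 = 69.885
  [7→8.5]: (23.37+22.00)/2 × 1.5 = 34.0275
  [8.5→11.5]: (22.00+18.57)/2 × 3 = 60.855
  Sum = 211.2075 mg/L·h
Tail: C_last/k_e = 18.57/0.072 = 257.917
AUC_0→∞ (intranasal spray) = 211.2075 + 257.917 = 469.1245 mg/L·h
F = (AUC_ev/D_ev)/(AUC_iv/D_iv) = (469.1245/10)/(817/10) = 46.91245/81.7 = 0.5742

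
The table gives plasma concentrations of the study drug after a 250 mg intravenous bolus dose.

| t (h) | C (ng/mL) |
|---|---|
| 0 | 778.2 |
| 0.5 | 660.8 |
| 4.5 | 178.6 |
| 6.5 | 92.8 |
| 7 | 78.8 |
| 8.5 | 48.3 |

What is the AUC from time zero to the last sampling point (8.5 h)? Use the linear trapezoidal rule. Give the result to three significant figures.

AUC = 2450 ng/mL·h

Trapezoidal AUC_0→8.5:
  [0→0.5]: (778.2+660.8)/2 × 0.5 = 359.75
  [0.5→4.5]: (660.8+178.6)/2 × 4 = 1678.8
  [4.5→6.5]: (178.6+92.8)/2 × 2 = 271.4
  [6.5→7]: (92.8+78.8)/2 × 0.5 = 42.9
  [7→8.5]: (78.8+48.3)/2 × 1.5 = 95.325
  Sum = 2448.175 ng/mL·h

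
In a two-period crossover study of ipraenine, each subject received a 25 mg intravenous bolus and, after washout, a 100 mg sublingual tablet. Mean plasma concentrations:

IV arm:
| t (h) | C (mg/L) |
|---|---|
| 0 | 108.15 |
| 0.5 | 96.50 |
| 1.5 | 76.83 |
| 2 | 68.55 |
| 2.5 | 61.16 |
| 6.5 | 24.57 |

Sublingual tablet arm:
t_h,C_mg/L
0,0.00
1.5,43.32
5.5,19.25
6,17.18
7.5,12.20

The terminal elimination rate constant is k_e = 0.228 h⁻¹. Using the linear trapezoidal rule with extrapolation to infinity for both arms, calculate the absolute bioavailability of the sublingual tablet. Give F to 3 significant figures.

Trapezoidal AUC_0→6.5 (IV):
  [0→0.5]: (108.15+96.50)/2 × 0.5 = 51.1625
  [0.5→1.5]: (96.50+76.83)/2 × 1 = 86.665
  [1.5→2]: (76.83+68.55)/2 × 0.5 = 36.345
  [2→2.5]: (68.55+61.16)/2 × 0.5 = 32.4275
  [2.5→6.5]: (61.16+24.57)/2 × 4 = 171.46
  Sum = 378.06 mg/L·h
IV tail: 24.57/0.228 = 107.763; AUC_iv,0→∞ = 378.06 + 107.763 = 485.823 mg/L·h
Trapezoidal AUC_0→7.5 (sublingual tablet):
  [0→1.5]: (0.00+43.32)/2 × 1.5 = 32.49
  [1.5→5.5]: (43.32+19.25)/2 × 4 = 125.14
  [5.5→6]: (19.25+17.18)/2 × 0.5 = 9.1075
  [6→7.5]: (17.18+12.20)/2 × 1.5 = 22.035
  Sum = 188.7725 mg/L·h
sublingual tablet tail: 12.20/0.228 = 53.509; AUC_ev,0→∞ = 188.7725 + 53.509 = 242.2815 mg/L·h
F = (AUC_ev/D_ev)/(AUC_iv/D_iv) = (242.2815/100)/(485.823/25) = 2.422815/19.43292 = 0.1247

F = 0.125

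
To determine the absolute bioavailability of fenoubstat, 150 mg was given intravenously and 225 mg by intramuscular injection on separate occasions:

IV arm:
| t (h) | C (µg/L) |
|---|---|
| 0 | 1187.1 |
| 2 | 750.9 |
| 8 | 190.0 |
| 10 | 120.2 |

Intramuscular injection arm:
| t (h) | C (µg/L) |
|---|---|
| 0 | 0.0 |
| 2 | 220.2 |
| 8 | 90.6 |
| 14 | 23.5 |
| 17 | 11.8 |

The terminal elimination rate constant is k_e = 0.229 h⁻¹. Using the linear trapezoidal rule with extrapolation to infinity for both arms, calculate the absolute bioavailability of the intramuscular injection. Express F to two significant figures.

Trapezoidal AUC_0→10 (IV):
  [0→2]: (1187.1+750.9)/2 × 2 = 1938.0
  [2→8]: (750.9+190.0)/2 × 6 = 2822.7
  [8→10]: (190.0+120.2)/2 × 2 = 310.2
  Sum = 5070.9 µg/L·h
IV tail: 120.2/0.229 = 524.891; AUC_iv,0→∞ = 5070.9 + 524.891 = 5595.791 µg/L·h
Trapezoidal AUC_0→17 (intramuscular injection):
  [0→2]: (0.0+220.2)/2 × 2 = 220.2
  [2→8]: (220.2+90.6)/2 × 6 = 932.4
  [8→14]: (90.6+23.5)/2 × 6 = 342.3
  [14→17]: (23.5+11.8)/2 × 3 = 52.95
  Sum = 1547.85 µg/L·h
intramuscular injection tail: 11.8/0.229 = 51.528; AUC_ev,0→∞ = 1547.85 + 51.528 = 1599.378 µg/L·h
F = (AUC_ev/D_ev)/(AUC_iv/D_iv) = (1599.378/225)/(5595.791/150) = 7.10835/37.3053 = 0.1905

F = 0.19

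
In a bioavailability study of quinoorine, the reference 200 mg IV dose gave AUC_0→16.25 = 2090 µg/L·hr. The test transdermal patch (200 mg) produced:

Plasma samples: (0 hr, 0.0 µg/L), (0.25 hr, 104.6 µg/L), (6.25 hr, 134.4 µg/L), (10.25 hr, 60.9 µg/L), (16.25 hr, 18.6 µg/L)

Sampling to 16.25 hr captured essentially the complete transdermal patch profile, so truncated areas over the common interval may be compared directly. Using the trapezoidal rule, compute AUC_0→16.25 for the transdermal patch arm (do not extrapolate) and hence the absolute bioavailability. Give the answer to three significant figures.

Trapezoidal AUC_0→16.25 (transdermal patch):
  [0→0.25]: (0.0+104.6)/2 × 0.25 = 13.075
  [0.25→6.25]: (104.6+134.4)/2 × 6 = 717.0
  [6.25→10.25]: (134.4+60.9)/2 × 4 = 390.6
  [10.25→16.25]: (60.9+18.6)/2 × 6 = 238.5
  Sum = 1359.175 µg/L·hr
F = (AUC_ev/D_ev)/(AUC_iv/D_iv) = (1359.175/200)/(2090/200) = 6.795875/10.45 = 0.6503

F = 0.650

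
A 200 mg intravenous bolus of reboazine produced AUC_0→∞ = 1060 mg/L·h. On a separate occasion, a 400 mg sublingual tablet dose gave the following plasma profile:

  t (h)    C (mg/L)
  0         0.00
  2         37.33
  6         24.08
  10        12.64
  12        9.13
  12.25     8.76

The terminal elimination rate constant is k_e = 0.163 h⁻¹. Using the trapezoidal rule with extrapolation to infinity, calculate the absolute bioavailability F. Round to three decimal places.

F = 0.147

Trapezoidal AUC_0→12.25 (sublingual tablet):
  [0→2]: (0.00+37.33)/2 × 2 = 37.33
  [2→6]: (37.33+24.08)/2 × 4 = 122.82
  [6→10]: (24.08+12.64)/2 × 4 = 73.44
  [10→12]: (12.64+9.13)/2 × 2 = 21.77
  [12→12.25]: (9.13+8.76)/2 × 0.25 = 2.23625
  Sum = 257.59625 mg/L·h
Tail: C_last/k_e = 8.76/0.163 = 53.742
AUC_0→∞ (sublingual tablet) = 257.59625 + 53.742 = 311.33825 mg/L·h
F = (AUC_ev/D_ev)/(AUC_iv/D_iv) = (311.33825/400)/(1060/200) = 0.778346/5.3 = 0.1469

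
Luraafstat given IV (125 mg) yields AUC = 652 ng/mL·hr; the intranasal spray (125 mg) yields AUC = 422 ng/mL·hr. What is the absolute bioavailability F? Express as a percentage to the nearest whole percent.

F = (AUC_ev / D_ev) / (AUC_iv / D_iv)
  = (422/125) / (652/125)
  = 3.376 / 5.216 = 0.6472
  = 64.72%

F = 65%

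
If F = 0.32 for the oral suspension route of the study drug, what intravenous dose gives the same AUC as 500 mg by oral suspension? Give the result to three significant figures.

D_iv = 160 mg

Systemic exposure from an extravascular dose = F × D_ev, so the equivalent IV dose is F × D_ev.
D_iv = F × D_ev = 0.32 × 500 = 160 mg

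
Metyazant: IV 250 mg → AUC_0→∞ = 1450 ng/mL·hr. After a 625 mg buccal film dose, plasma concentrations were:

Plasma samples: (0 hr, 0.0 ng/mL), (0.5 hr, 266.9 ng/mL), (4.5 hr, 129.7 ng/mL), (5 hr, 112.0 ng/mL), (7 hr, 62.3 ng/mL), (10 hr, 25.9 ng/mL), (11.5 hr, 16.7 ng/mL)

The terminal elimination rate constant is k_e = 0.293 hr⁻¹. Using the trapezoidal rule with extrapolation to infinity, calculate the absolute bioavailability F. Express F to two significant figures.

Trapezoidal AUC_0→11.5 (buccal film):
  [0→0.5]: (0.0+266.9)/2 × 0.5 = 66.725
  [0.5→4.5]: (266.9+129.7)/2 × 4 = 793.2
  [4.5→5]: (129.7+112.0)/2 × 0.5 = 60.425
  [5→7]: (112.0+62.3)/2 × 2 = 174.3
  [7→10]: (62.3+25.9)/2 × 3 = 132.3
  [10→11.5]: (25.9+16.7)/2 × 1.5 = 31.95
  Sum = 1258.9 ng/mL·hr
Tail: C_last/k_e = 16.7/0.293 = 56.997
AUC_0→∞ (buccal film) = 1258.9 + 56.997 = 1315.897 ng/mL·hr
F = (AUC_ev/D_ev)/(AUC_iv/D_iv) = (1315.897/625)/(1450/250) = 2.1054352/5.8 = 0.3630

F = 0.36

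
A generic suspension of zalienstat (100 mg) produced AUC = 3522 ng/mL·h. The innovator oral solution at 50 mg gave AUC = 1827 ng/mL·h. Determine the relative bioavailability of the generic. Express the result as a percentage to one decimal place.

F_rel = (AUC_test/D_test) / (AUC_ref/D_ref)
      = (3522/100) / (1827/50)
      = 35.22 / 36.54 = 0.9639 = 96.39%

F_rel = 96.4%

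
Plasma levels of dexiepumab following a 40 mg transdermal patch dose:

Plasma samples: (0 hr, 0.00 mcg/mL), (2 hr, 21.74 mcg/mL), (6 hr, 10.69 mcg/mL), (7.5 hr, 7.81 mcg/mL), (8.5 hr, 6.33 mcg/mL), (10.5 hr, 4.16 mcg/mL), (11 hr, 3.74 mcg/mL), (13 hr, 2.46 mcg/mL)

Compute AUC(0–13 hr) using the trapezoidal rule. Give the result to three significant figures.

Trapezoidal AUC_0→13:
  [0→2]: (0.00+21.74)/2 × 2 = 21.74
  [2→6]: (21.74+10.69)/2 × 4 = 64.86
  [6→7.5]: (10.69+7.81)/2 × 1.5 = 13.875
  [7.5→8.5]: (7.81+6.33)/2 × 1 = 7.07
  [8.5→10.5]: (6.33+4.16)/2 × 2 = 10.49
  [10.5→11]: (4.16+3.74)/2 × 0.5 = 1.975
  [11→13]: (3.74+2.46)/2 × 2 = 6.2
  Sum = 126.21 mcg/mL·hr

AUC = 126 mcg/mL·hr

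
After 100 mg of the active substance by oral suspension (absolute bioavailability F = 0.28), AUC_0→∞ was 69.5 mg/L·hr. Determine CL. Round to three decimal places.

CL = 0.403 L/hr

CL = F × Dose / AUC_0→∞
   = 0.28 × 100 / 69.5 = 0.402878 L/hr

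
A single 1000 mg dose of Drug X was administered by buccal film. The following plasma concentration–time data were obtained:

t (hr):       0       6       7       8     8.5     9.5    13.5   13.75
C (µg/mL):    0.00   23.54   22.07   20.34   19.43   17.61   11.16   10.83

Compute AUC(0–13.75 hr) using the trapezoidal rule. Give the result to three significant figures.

AUC = 203 µg/mL·hr

Trapezoidal AUC_0→13.75:
  [0→6]: (0.00+23.54)/2 × 6 = 70.62
  [6→7]: (23.54+22.07)/2 × 1 = 22.805
  [7→8]: (22.07+20.34)/2 × 1 = 21.205
  [8→8.5]: (20.34+19.43)/2 × 0.5 = 9.9425
  [8.5→9.5]: (19.43+17.61)/2 × 1 = 18.52
  [9.5→13.5]: (17.61+11.16)/2 × 4 = 57.54
  [13.5→13.75]: (11.16+10.83)/2 × 0.25 = 2.74875
  Sum = 203.38125 µg/mL·hr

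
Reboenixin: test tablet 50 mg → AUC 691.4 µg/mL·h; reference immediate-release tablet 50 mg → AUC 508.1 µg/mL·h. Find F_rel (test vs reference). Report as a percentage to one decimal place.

F_rel = 136.1%

F_rel = (AUC_test/D_test) / (AUC_ref/D_ref)
      = (691.4/50) / (508.1/50)
      = 13.828 / 10.162 = 1.3608 = 136.08%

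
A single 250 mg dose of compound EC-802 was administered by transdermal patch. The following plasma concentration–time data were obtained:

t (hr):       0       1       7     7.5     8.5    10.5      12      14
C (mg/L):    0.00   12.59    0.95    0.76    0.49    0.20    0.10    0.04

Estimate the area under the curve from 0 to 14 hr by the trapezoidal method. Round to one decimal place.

AUC = 49.0 mg/L·hr

Trapezoidal AUC_0→14:
  [0→1]: (0.00+12.59)/2 × 1 = 6.295
  [1→7]: (12.59+0.95)/2 × 6 = 40.62
  [7→7.5]: (0.95+0.76)/2 × 0.5 = 0.4275
  [7.5→8.5]: (0.76+0.49)/2 × 1 = 0.625
  [8.5→10.5]: (0.49+0.20)/2 × 2 = 0.69
  [10.5→12]: (0.20+0.10)/2 × 1.5 = 0.225
  [12→14]: (0.10+0.04)/2 × 2 = 0.14
  Sum = 49.0225 mg/L·hr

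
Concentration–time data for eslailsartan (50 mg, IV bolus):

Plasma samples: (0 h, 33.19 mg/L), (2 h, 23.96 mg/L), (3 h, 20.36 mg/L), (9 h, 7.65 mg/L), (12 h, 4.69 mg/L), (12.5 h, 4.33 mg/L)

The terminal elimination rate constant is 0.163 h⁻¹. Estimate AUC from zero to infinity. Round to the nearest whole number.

AUC = 211 mg/L·h

Trapezoidal AUC_0→12.5:
  [0→2]: (33.19+23.96)/2 × 2 = 57.15
  [2→3]: (23.96+20.36)/2 × 1 = 22.16
  [3→9]: (20.36+7.65)/2 × 6 = 84.03
  [9→12]: (7.65+4.69)/2 × 3 = 18.51
  [12→12.5]: (4.69+4.33)/2 × 0.5 = 2.255
  Sum = 184.105 mg/L·h
Extrapolated tail: C_last / k_e = 4.33 / 0.163 = 26.564
AUC_0→∞ = 184.105 + 26.564 = 210.669 mg/L·h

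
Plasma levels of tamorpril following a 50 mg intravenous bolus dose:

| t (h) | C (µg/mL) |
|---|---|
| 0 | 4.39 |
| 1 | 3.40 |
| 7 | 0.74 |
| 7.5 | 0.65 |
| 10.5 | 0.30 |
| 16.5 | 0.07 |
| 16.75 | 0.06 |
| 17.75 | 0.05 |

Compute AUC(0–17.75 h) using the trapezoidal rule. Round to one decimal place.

AUC = 19.3 µg/mL·h

Trapezoidal AUC_0→17.75:
  [0→1]: (4.39+3.40)/2 × 1 = 3.895
  [1→7]: (3.40+0.74)/2 × 6 = 12.42
  [7→7.5]: (0.74+0.65)/2 × 0.5 = 0.3475
  [7.5→10.5]: (0.65+0.30)/2 × 3 = 1.425
  [10.5→16.5]: (0.30+0.07)/2 × 6 = 1.11
  [16.5→16.75]: (0.07+0.06)/2 × 0.25 = 0.01625
  [16.75→17.75]: (0.06+0.05)/2 × 1 = 0.055
  Sum = 19.26875 µg/mL·h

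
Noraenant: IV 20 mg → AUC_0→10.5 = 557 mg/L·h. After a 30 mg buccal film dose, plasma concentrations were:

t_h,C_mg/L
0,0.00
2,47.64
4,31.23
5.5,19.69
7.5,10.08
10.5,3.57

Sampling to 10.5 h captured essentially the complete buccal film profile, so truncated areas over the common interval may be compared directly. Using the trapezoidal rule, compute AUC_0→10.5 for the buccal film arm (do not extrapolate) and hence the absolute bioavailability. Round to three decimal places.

Trapezoidal AUC_0→10.5 (buccal film):
  [0→2]: (0.00+47.64)/2 × 2 = 47.64
  [2→4]: (47.64+31.23)/2 × 2 = 78.87
  [4→5.5]: (31.23+19.69)/2 × 1.5 = 38.19
  [5.5→7.5]: (19.69+10.08)/2 × 2 = 29.77
  [7.5→10.5]: (10.08+3.57)/2 × 3 = 20.475
  Sum = 214.945 mg/L·h
F = (AUC_ev/D_ev)/(AUC_iv/D_iv) = (214.945/30)/(557/20) = 7.16483/27.85 = 0.2573

F = 0.257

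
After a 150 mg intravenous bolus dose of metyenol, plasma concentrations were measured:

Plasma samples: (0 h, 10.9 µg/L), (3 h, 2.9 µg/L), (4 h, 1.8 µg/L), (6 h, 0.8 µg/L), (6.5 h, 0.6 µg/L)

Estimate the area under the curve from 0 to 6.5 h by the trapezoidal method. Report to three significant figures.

AUC = 26.0 µg/L·h

Trapezoidal AUC_0→6.5:
  [0→3]: (10.9+2.9)/2 × 3 = 20.7
  [3→4]: (2.9+1.8)/2 × 1 = 2.35
  [4→6]: (1.8+0.8)/2 × 2 = 2.6
  [6→6.5]: (0.8+0.6)/2 × 0.5 = 0.35
  Sum = 26.0 µg/L·h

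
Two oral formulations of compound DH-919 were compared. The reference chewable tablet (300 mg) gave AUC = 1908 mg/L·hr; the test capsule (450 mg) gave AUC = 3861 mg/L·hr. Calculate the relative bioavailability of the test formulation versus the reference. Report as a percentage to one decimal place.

F_rel = (AUC_test/D_test) / (AUC_ref/D_ref)
      = (3861/450) / (1908/300)
      = 8.58 / 6.36 = 1.3491 = 134.91%

F_rel = 134.9%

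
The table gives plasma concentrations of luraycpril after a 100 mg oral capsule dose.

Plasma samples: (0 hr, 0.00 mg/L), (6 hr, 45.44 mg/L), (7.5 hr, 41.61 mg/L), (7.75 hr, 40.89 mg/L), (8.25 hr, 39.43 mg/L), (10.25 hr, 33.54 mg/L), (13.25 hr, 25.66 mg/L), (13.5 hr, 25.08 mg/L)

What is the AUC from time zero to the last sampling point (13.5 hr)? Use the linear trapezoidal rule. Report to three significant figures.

Trapezoidal AUC_0→13.5:
  [0→6]: (0.00+45.44)/2 × 6 = 136.32
  [6→7.5]: (45.44+41.61)/2 × 1.5 = 65.2875
  [7.5→7.75]: (41.61+40.89)/2 × 0.25 = 10.3125
  [7.75→8.25]: (40.89+39.43)/2 × 0.5 = 20.08
  [8.25→10.25]: (39.43+33.54)/2 × 2 = 72.97
  [10.25→13.25]: (33.54+25.66)/2 × 3 = 88.8
  [13.25→13.5]: (25.66+25.08)/2 × 0.25 = 6.3425
  Sum = 400.1125 mg/L·hr

AUC = 400 mg/L·hr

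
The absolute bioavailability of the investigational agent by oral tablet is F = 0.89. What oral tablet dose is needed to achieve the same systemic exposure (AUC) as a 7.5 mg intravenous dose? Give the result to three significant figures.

For equal systemic exposure: F × D_ev = D_iv
D_ev = D_iv / F = 7.5 / 0.89 = 8.42697 mg

D_oral = 8.43 mg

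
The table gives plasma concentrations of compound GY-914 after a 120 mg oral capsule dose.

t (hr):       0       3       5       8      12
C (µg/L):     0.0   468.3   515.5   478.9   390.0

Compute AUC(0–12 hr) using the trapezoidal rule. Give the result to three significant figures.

Trapezoidal AUC_0→12:
  [0→3]: (0.0+468.3)/2 × 3 = 702.45
  [3→5]: (468.3+515.5)/2 × 2 = 983.8
  [5→8]: (515.5+478.9)/2 × 3 = 1491.6
  [8→12]: (478.9+390.0)/2 × 4 = 1737.8
  Sum = 4915.65 µg/L·hr

AUC = 4920 µg/L·hr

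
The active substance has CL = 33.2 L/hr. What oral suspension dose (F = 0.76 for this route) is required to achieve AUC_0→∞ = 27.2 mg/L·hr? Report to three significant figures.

Dose = CL × AUC_0→∞ / F
     = 33.2 × 27.2 / 0.76 = 1188.21 mg

Dose = 1190 mg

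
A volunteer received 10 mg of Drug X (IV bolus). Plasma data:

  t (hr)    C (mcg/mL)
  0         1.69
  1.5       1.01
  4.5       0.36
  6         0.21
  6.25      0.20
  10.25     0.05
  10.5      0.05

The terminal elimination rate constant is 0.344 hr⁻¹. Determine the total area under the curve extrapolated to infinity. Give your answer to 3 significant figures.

AUC = 5.22 mcg/mL·hr

Trapezoidal AUC_0→10.5:
  [0→1.5]: (1.69+1.01)/2 × 1.5 = 2.025
  [1.5→4.5]: (1.01+0.36)/2 × 3 = 2.055
  [4.5→6]: (0.36+0.21)/2 × 1.5 = 0.4275
  [6→6.25]: (0.21+0.20)/2 × 0.25 = 0.05125
  [6.25→10.25]: (0.20+0.05)/2 × 4 = 0.5
  [10.25→10.5]: (0.05+0.05)/2 × 0.25 = 0.0125
  Sum = 5.07125 mcg/mL·hr
Extrapolated tail: C_last / k_e = 0.05 / 0.344 = 0.145
AUC_0→∞ = 5.07125 + 0.145 = 5.21625 mcg/mL·hr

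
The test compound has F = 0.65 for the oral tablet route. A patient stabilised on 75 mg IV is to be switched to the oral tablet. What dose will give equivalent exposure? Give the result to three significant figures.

For equal systemic exposure: F × D_ev = D_iv
D_ev = D_iv / F = 75 / 0.65 = 115.385 mg

D_oral = 115 mg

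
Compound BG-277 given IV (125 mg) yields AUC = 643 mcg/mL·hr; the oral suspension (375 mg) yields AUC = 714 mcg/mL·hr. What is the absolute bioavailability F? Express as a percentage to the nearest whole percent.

F = 37%

F = (AUC_ev / D_ev) / (AUC_iv / D_iv)
  = (714/375) / (643/125)
  = 1.904 / 5.144 = 0.3701
  = 37.01%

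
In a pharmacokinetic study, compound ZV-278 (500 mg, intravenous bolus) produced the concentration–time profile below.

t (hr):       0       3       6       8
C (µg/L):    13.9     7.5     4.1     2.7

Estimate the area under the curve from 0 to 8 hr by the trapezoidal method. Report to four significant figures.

AUC = 56.30 µg/L·hr

Trapezoidal AUC_0→8:
  [0→3]: (13.9+7.5)/2 × 3 = 32.1
  [3→6]: (7.5+4.1)/2 × 3 = 17.4
  [6→8]: (4.1+2.7)/2 × 2 = 6.8
  Sum = 56.3 µg/L·hr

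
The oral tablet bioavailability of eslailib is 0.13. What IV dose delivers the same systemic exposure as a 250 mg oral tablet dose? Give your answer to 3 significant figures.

D_iv = 32.5 mg

Systemic exposure from an extravascular dose = F × D_ev, so the equivalent IV dose is F × D_ev.
D_iv = F × D_ev = 0.13 × 250 = 32.5 mg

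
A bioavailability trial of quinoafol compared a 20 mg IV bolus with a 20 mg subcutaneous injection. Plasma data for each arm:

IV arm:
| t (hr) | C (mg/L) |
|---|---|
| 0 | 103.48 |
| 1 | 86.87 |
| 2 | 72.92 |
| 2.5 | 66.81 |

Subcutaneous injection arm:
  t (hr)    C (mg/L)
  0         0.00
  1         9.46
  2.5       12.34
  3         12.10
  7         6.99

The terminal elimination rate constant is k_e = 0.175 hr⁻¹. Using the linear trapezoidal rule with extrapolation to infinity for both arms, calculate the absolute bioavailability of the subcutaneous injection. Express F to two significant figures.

Trapezoidal AUC_0→2.5 (IV):
  [0→1]: (103.48+86.87)/2 × 1 = 95.175
  [1→2]: (86.87+72.92)/2 × 1 = 79.895
  [2→2.5]: (72.92+66.81)/2 × 0.5 = 34.9325
  Sum = 210.0025 mg/L·hr
IV tail: 66.81/0.175 = 381.771; AUC_iv,0→∞ = 210.0025 + 381.771 = 591.7735 mg/L·hr
Trapezoidal AUC_0→7 (subcutaneous injection):
  [0→1]: (0.00+9.46)/2 × 1 = 4.73
  [1→2.5]: (9.46+12.34)/2 × 1.5 = 16.35
  [2.5→3]: (12.34+12.10)/2 × 0.5 = 6.11
  [3→7]: (12.10+6.99)/2 × 4 = 38.18
  Sum = 65.37 mg/L·hr
subcutaneous injection tail: 6.99/0.175 = 39.943; AUC_ev,0→∞ = 65.37 + 39.943 = 105.313 mg/L·hr
F = (AUC_ev/D_ev)/(AUC_iv/D_iv) = (105.313/20)/(591.7735/20) = 5.26565/29.588675 = 0.1780

F = 0.18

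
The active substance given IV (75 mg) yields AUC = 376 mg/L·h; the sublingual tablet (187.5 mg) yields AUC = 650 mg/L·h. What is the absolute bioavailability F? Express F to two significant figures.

F = (AUC_ev / D_ev) / (AUC_iv / D_iv)
  = (650/187.5) / (376/75)
  = 3.46667 / 5.01333 = 0.6915

F = 0.69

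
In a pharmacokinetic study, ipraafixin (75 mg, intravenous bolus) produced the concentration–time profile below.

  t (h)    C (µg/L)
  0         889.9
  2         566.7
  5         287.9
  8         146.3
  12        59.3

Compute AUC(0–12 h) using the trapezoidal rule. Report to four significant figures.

Trapezoidal AUC_0→12:
  [0→2]: (889.9+566.7)/2 × 2 = 1456.6
  [2→5]: (566.7+287.9)/2 × 3 = 1281.9
  [5→8]: (287.9+146.3)/2 × 3 = 651.3
  [8→12]: (146.3+59.3)/2 × 4 = 411.2
  Sum = 3801.0 µg/L·h

AUC = 3801 µg/L·h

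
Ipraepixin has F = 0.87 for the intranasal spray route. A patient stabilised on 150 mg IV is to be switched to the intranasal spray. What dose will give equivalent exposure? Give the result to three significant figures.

D_intranasal = 172 mg

For equal systemic exposure: F × D_ev = D_iv
D_ev = D_iv / F = 150 / 0.87 = 172.414 mg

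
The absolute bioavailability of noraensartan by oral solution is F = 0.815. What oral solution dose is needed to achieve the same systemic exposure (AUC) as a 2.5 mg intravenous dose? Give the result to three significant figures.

For equal systemic exposure: F × D_ev = D_iv
D_ev = D_iv / F = 2.5 / 0.815 = 3.06748 mg

D_oral = 3.07 mg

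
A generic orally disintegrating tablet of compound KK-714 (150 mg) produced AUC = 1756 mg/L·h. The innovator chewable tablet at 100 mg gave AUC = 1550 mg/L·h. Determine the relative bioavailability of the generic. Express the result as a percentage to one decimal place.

F_rel = 75.5%

F_rel = (AUC_test/D_test) / (AUC_ref/D_ref)
      = (1756/150) / (1550/100)
      = 11.7067 / 15.5 = 0.7553 = 75.53%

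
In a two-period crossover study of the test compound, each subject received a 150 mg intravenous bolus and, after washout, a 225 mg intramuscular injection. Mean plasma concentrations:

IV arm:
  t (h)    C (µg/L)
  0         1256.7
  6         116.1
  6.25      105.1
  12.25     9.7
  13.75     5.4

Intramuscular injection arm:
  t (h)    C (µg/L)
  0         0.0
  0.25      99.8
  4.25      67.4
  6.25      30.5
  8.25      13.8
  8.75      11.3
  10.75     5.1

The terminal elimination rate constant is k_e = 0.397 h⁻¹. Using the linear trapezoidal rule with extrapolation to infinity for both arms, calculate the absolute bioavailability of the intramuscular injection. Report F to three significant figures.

Trapezoidal AUC_0→13.75 (IV):
  [0→6]: (1256.7+116.1)/2 × 6 = 4118.4
  [6→6.25]: (116.1+105.1)/2 × 0.25 = 27.65
  [6.25→12.25]: (105.1+9.7)/2 × 6 = 344.4
  [12.25→13.75]: (9.7+5.4)/2 × 1.5 = 11.325
  Sum = 4501.775 µg/L·h
IV tail: 5.4/0.397 = 13.602; AUC_iv,0→∞ = 4501.775 + 13.602 = 4515.377 µg/L·h
Trapezoidal AUC_0→10.75 (intramuscular injection):
  [0→0.25]: (0.0+99.8)/2 × 0.25 = 12.475
  [0.25→4.25]: (99.8+67.4)/2 × 4 = 334.4
  [4.25→6.25]: (67.4+30.5)/2 × 2 = 97.9
  [6.25→8.25]: (30.5+13.8)/2 × 2 = 44.3
  [8.25→8.75]: (13.8+11.3)/2 × 0.5 = 6.275
  [8.75→10.75]: (11.3+5.1)/2 × 2 = 16.4
  Sum = 511.75 µg/L·h
intramuscular injection tail: 5.1/0.397 = 12.846; AUC_ev,0→∞ = 511.75 + 12.846 = 524.596 µg/L·h
F = (AUC_ev/D_ev)/(AUC_iv/D_iv) = (524.596/225)/(4515.377/150) = 2.33154/30.1025 = 0.0775

F = 0.0775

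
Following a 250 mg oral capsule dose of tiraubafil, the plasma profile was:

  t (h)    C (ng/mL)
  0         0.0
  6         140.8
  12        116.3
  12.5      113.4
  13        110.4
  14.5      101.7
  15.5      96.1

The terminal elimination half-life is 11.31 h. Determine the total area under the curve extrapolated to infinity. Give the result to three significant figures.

Trapezoidal AUC_0→15.5:
  [0→6]: (0.0+140.8)/2 × 6 = 422.4
  [6→12]: (140.8+116.3)/2 × 6 = 771.3
  [12→12.5]: (116.3+113.4)/2 × 0.5 = 57.425
  [12.5→13]: (113.4+110.4)/2 × 0.5 = 55.95
  [13→14.5]: (110.4+101.7)/2 × 1.5 = 159.075
  [14.5→15.5]: (101.7+96.1)/2 × 1 = 98.9
  Sum = 1565.05 ng/mL·h
k_e = ln2 / t½ = 0.693147 / 11.31 = 0.0613 h^-1
Extrapolated tail: C_last / k_e = 96.1 / 0.0613 = 1567.700
AUC_0→∞ = 1565.05 + 1567.700 = 3132.75 ng/mL·h

AUC = 3130 ng/mL·h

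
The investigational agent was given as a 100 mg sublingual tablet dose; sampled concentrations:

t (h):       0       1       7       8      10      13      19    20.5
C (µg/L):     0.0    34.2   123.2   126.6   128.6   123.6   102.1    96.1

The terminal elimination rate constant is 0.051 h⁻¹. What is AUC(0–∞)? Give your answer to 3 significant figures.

AUC = 3960 µg/L·h

Trapezoidal AUC_0→20.5:
  [0→1]: (0.0+34.2)/2 × 1 = 17.1
  [1→7]: (34.2+123.2)/2 × 6 = 472.2
  [7→8]: (123.2+126.6)/2 × 1 = 124.9
  [8→10]: (126.6+128.6)/2 × 2 = 255.2
  [10→13]: (128.6+123.6)/2 × 3 = 378.3
  [13→19]: (123.6+102.1)/2 × 6 = 677.1
  [19→20.5]: (102.1+96.1)/2 × 1.5 = 148.65
  Sum = 2073.45 µg/L·h
Extrapolated tail: C_last / k_e = 96.1 / 0.051 = 1884.314
AUC_0→∞ = 2073.45 + 1884.314 = 3957.764 µg/L·h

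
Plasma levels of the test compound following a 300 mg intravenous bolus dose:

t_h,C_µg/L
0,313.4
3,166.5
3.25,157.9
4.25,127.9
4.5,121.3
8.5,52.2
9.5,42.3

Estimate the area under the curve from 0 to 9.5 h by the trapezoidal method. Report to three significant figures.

Trapezoidal AUC_0→9.5:
  [0→3]: (313.4+166.5)/2 × 3 = 719.85
  [3→3.25]: (166.5+157.9)/2 × 0.25 = 40.55
  [3.25→4.25]: (157.9+127.9)/2 × 1 = 142.9
  [4.25→4.5]: (127.9+121.3)/2 × 0.25 = 31.15
  [4.5→8.5]: (121.3+52.2)/2 × 4 = 347.0
  [8.5→9.5]: (52.2+42.3)/2 × 1 = 47.25
  Sum = 1328.7 µg/L·h

AUC = 1330 µg/L·h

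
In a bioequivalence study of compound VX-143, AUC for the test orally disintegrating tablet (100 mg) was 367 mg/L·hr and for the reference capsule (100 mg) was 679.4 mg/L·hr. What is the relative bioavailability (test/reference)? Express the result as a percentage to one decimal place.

F_rel = (AUC_test/D_test) / (AUC_ref/D_ref)
      = (367/100) / (679.4/100)
      = 3.67 / 6.794 = 0.5402 = 54.02%

F_rel = 54.0%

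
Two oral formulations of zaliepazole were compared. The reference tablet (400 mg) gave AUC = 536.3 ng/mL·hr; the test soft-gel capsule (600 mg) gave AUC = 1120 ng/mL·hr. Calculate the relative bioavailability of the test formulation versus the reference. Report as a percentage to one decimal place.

F_rel = (AUC_test/D_test) / (AUC_ref/D_ref)
      = (1120/600) / (536.3/400)
      = 1.86667 / 1.34075 = 1.3923 = 139.23%

F_rel = 139.2%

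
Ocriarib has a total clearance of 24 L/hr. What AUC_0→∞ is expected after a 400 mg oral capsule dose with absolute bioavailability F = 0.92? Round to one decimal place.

AUC = 15.3 mg/L·hr

AUC_0→∞ = F × Dose / CL
        = 0.92 × 400 / 24 = 15.3333 mg/L·hr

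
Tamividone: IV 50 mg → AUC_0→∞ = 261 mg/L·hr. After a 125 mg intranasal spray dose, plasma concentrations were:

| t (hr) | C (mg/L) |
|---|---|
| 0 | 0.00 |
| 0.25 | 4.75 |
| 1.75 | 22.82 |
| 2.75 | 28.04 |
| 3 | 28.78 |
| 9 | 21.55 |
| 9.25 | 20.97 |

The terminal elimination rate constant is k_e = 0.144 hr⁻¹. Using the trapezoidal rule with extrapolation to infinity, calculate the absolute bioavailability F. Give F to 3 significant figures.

Trapezoidal AUC_0→9.25 (intranasal spray):
  [0→0.25]: (0.00+4.75)/2 × 0.25 = 0.59375
  [0.25→1.75]: (4.75+22.82)/2 × 1.5 = 20.6775
  [1.75→2.75]: (22.82+28.04)/2 × 1 = 25.43
  [2.75→3]: (28.04+28.78)/2 × 0.25 = 7.1025
  [3→9]: (28.78+21.55)/2 × 6 = 150.99
  [9→9.25]: (21.55+20.97)/2 × 0.25 = 5.315
  Sum = 210.10875 mg/L·hr
Tail: C_last/k_e = 20.97/0.144 = 145.625
AUC_0→∞ (intranasal spray) = 210.10875 + 145.625 = 355.73375 mg/L·hr
F = (AUC_ev/D_ev)/(AUC_iv/D_iv) = (355.73375/125)/(261/50) = 2.84587/5.22 = 0.5452

F = 0.545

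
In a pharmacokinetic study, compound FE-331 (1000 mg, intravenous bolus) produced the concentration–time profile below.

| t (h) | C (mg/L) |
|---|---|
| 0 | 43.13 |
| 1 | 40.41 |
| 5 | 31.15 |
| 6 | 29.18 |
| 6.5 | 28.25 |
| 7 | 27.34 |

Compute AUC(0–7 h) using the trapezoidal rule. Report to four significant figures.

AUC = 243.3 mg/L·h

Trapezoidal AUC_0→7:
  [0→1]: (43.13+40.41)/2 × 1 = 41.77
  [1→5]: (40.41+31.15)/2 × 4 = 143.12
  [5→6]: (31.15+29.18)/2 × 1 = 30.165
  [6→6.5]: (29.18+28.25)/2 × 0.5 = 14.3575
  [6.5→7]: (28.25+27.34)/2 × 0.5 = 13.8975
  Sum = 243.31 mg/L·h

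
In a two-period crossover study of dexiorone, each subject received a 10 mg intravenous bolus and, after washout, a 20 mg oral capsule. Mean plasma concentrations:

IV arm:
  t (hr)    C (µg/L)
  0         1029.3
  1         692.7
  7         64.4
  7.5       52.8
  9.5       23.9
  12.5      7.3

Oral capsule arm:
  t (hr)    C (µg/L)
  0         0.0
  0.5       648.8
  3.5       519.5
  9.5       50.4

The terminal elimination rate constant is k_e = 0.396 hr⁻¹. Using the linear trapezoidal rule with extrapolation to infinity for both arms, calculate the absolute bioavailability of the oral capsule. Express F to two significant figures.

F = 0.57

Trapezoidal AUC_0→12.5 (IV):
  [0→1]: (1029.3+692.7)/2 × 1 = 861.0
  [1→7]: (692.7+64.4)/2 × 6 = 2271.3
  [7→7.5]: (64.4+52.8)/2 × 0.5 = 29.3
  [7.5→9.5]: (52.8+23.9)/2 × 2 = 76.7
  [9.5→12.5]: (23.9+7.3)/2 × 3 = 46.8
  Sum = 3285.1 µg/L·hr
IV tail: 7.3/0.396 = 18.434; AUC_iv,0→∞ = 3285.1 + 18.434 = 3303.534 µg/L·hr
Trapezoidal AUC_0→9.5 (oral capsule):
  [0→0.5]: (0.0+648.8)/2 × 0.5 = 162.2
  [0.5→3.5]: (648.8+519.5)/2 × 3 = 1752.45
  [3.5→9.5]: (519.5+50.4)/2 × 6 = 1709.7
  Sum = 3624.35 µg/L·hr
oral capsule tail: 50.4/0.396 = 127.273; AUC_ev,0→∞ = 3624.35 + 127.273 = 3751.623 µg/L·hr
F = (AUC_ev/D_ev)/(AUC_iv/D_iv) = (3751.623/20)/(3303.534/10) = 187.58115/330.3534 = 0.5678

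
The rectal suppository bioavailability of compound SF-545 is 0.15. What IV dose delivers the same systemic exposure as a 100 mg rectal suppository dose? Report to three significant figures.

Systemic exposure from an extravascular dose = F × D_ev, so the equivalent IV dose is F × D_ev.
D_iv = F × D_ev = 0.15 × 100 = 15 mg

D_iv = 15.0 mg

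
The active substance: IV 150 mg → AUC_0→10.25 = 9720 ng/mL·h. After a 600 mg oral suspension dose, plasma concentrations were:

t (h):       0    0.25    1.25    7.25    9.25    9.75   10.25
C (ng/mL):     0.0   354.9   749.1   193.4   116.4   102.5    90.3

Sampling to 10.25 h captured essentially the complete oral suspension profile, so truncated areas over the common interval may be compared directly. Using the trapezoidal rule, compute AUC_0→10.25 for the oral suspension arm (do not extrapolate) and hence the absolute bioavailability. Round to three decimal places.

Trapezoidal AUC_0→10.25 (oral suspension):
  [0→0.25]: (0.0+354.9)/2 × 0.25 = 44.3625
  [0.25→1.25]: (354.9+749.1)/2 × 1 = 552.0
  [1.25→7.25]: (749.1+193.4)/2 × 6 = 2827.5
  [7.25→9.25]: (193.4+116.4)/2 × 2 = 309.8
  [9.25→9.75]: (116.4+102.5)/2 × 0.5 = 54.725
  [9.75→10.25]: (102.5+90.3)/2 × 0.5 = 48.2
  Sum = 3836.5875 ng/mL·h
F = (AUC_ev/D_ev)/(AUC_iv/D_iv) = (3836.5875/600)/(9720/150) = 6.3943125/64.8 = 0.0987

F = 0.099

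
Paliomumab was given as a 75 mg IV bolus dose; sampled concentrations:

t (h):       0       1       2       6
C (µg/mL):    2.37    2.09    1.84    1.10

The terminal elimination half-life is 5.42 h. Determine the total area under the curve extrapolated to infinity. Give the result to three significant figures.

AUC = 18.7 µg/mL·h

Trapezoidal AUC_0→6:
  [0→1]: (2.37+2.09)/2 × 1 = 2.23
  [1→2]: (2.09+1.84)/2 × 1 = 1.965
  [2→6]: (1.84+1.10)/2 × 4 = 5.88
  Sum = 10.075 µg/mL·h
k_e = ln2 / t½ = 0.693147 / 5.42 = 0.1279 h^-1
Extrapolated tail: C_last / k_e = 1.10 / 0.1279 = 8.600
AUC_0→∞ = 10.075 + 8.600 = 18.675 µg/mL·h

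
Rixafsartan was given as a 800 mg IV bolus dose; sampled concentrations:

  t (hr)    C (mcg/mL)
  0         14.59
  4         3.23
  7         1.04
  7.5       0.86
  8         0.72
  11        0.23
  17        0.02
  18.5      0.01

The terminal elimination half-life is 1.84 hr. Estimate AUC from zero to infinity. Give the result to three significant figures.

AUC = 45.1 mcg/mL·hr

Trapezoidal AUC_0→18.5:
  [0→4]: (14.59+3.23)/2 × 4 = 35.64
  [4→7]: (3.23+1.04)/2 × 3 = 6.405
  [7→7.5]: (1.04+0.86)/2 × 0.5 = 0.475
  [7.5→8]: (0.86+0.72)/2 × 0.5 = 0.395
  [8→11]: (0.72+0.23)/2 × 3 = 1.425
  [11→17]: (0.23+0.02)/2 × 6 = 0.75
  [17→18.5]: (0.02+0.01)/2 × 1.5 = 0.0225
  Sum = 45.1125 mcg/mL·hr
k_e = ln2 / t½ = 0.693147 / 1.84 = 0.3767 hr^-1
Extrapolated tail: C_last / k_e = 0.01 / 0.3767 = 0.027
AUC_0→∞ = 45.1125 + 0.027 = 45.1395 mcg/mL·hr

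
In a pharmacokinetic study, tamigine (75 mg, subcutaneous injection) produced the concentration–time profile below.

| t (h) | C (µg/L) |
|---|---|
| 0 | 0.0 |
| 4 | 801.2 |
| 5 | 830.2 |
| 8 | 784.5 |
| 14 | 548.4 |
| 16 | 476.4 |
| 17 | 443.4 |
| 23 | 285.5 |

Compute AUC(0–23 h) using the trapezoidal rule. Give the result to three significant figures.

AUC = 12500 µg/L·h

Trapezoidal AUC_0→23:
  [0→4]: (0.0+801.2)/2 × 4 = 1602.4
  [4→5]: (801.2+830.2)/2 × 1 = 815.7
  [5→8]: (830.2+784.5)/2 × 3 = 2422.05
  [8→14]: (784.5+548.4)/2 × 6 = 3998.7
  [14→16]: (548.4+476.4)/2 × 2 = 1024.8
  [16→17]: (476.4+443.4)/2 × 1 = 459.9
  [17→23]: (443.4+285.5)/2 × 6 = 2186.7
  Sum = 12510.25 µg/L·h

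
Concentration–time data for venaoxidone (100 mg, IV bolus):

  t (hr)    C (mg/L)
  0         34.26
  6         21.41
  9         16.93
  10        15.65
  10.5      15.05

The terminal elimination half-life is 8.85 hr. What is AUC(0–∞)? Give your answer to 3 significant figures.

AUC = 441 mg/L·hr

Trapezoidal AUC_0→10.5:
  [0→6]: (34.26+21.41)/2 × 6 = 167.01
  [6→9]: (21.41+16.93)/2 × 3 = 57.51
  [9→10]: (16.93+15.65)/2 × 1 = 16.29
  [10→10.5]: (15.65+15.05)/2 × 0.5 = 7.675
  Sum = 248.485 mg/L·hr
k_e = ln2 / t½ = 0.693147 / 8.85 = 0.0783 hr^-1
Extrapolated tail: C_last / k_e = 15.05 / 0.0783 = 192.209
AUC_0→∞ = 248.485 + 192.209 = 440.694 mg/L·hr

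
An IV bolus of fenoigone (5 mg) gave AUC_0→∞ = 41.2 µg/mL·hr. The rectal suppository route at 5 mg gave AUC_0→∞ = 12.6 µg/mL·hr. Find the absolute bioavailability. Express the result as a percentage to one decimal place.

F = 30.6%

F = (AUC_ev / D_ev) / (AUC_iv / D_iv)
  = (12.6/5) / (41.2/5)
  = 2.52 / 8.24 = 0.3058
  = 30.58%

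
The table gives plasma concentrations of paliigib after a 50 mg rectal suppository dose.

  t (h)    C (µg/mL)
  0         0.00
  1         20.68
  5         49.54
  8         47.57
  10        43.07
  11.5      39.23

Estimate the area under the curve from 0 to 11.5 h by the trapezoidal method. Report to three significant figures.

Trapezoidal AUC_0→11.5:
  [0→1]: (0.00+20.68)/2 × 1 = 10.34
  [1→5]: (20.68+49.54)/2 × 4 = 140.44
  [5→8]: (49.54+47.57)/2 × 3 = 145.665
  [8→10]: (47.57+43.07)/2 × 2 = 90.64
  [10→11.5]: (43.07+39.23)/2 × 1.5 = 61.725
  Sum = 448.81 µg/mL·h

AUC = 449 µg/mL·h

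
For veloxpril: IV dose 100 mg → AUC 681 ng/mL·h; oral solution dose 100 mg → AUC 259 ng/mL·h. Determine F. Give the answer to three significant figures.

F = 0.380

F = (AUC_ev / D_ev) / (AUC_iv / D_iv)
  = (259/100) / (681/100)
  = 2.59 / 6.81 = 0.3803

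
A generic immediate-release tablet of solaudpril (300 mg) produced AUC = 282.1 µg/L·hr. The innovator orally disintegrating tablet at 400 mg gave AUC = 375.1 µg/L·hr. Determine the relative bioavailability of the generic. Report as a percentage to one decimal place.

F_rel = 100.3%

F_rel = (AUC_test/D_test) / (AUC_ref/D_ref)
      = (282.1/300) / (375.1/400)
      = 0.940333 / 0.93775 = 1.0028 = 100.28%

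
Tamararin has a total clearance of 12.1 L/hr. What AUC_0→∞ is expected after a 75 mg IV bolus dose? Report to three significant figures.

AUC = 6.20 mg/L·hr

AUC_0→∞ = Dose_iv / CL
        = 75 / 12.1 = 6.19835 mg/L·hr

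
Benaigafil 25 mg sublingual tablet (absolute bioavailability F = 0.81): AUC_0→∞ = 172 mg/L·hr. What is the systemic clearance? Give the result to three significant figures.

CL = 0.118 L/hr

CL = F × Dose / AUC_0→∞
   = 0.81 × 25 / 172 = 0.117733 L/hr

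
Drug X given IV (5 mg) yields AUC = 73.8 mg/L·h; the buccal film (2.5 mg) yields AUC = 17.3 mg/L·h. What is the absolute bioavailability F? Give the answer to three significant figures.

F = 0.469

F = (AUC_ev / D_ev) / (AUC_iv / D_iv)
  = (17.3/2.5) / (73.8/5)
  = 6.92 / 14.76 = 0.4688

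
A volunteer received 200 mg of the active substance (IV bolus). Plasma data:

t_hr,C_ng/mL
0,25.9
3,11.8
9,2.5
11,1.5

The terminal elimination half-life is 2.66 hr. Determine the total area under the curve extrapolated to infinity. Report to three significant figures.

Trapezoidal AUC_0→11:
  [0→3]: (25.9+11.8)/2 × 3 = 56.55
  [3→9]: (11.8+2.5)/2 × 6 = 42.9
  [9→11]: (2.5+1.5)/2 × 2 = 4.0
  Sum = 103.45 ng/mL·hr
k_e = ln2 / t½ = 0.693147 / 2.66 = 0.2606 hr^-1
Extrapolated tail: C_last / k_e = 1.5 / 0.2606 = 5.756
AUC_0→∞ = 103.45 + 5.756 = 109.206 ng/mL·hr

AUC = 109 ng/mL·hr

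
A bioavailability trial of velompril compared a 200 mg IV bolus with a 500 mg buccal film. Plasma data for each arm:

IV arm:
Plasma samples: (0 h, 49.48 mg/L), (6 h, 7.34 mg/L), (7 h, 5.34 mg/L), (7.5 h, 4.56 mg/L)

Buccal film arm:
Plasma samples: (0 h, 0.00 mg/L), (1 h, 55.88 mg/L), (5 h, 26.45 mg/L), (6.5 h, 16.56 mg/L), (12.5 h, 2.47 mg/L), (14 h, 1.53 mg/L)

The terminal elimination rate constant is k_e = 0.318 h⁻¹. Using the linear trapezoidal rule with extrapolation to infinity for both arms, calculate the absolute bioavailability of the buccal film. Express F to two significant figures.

Trapezoidal AUC_0→7.5 (IV):
  [0→6]: (49.48+7.34)/2 × 6 = 170.46
  [6→7]: (7.34+5.34)/2 × 1 = 6.34
  [7→7.5]: (5.34+4.56)/2 × 0.5 = 2.475
  Sum = 179.275 mg/L·h
IV tail: 4.56/0.318 = 14.340; AUC_iv,0→∞ = 179.275 + 14.340 = 193.615 mg/L·h
Trapezoidal AUC_0→14 (buccal film):
  [0→1]: (0.00+55.88)/2 × 1 = 27.94
  [1→5]: (55.88+26.45)/2 × 4 = 164.66
  [5→6.5]: (26.45+16.56)/2 × 1.5 = 32.2575
  [6.5→12.5]: (16.56+2.47)/2 × 6 = 57.09
  [12.5→14]: (2.47+1.53)/2 × 1.5 = 3.0
  Sum = 284.9475 mg/L·h
buccal film tail: 1.53/0.318 = 4.811; AUC_ev,0→∞ = 284.9475 + 4.811 = 289.7585 mg/L·h
F = (AUC_ev/D_ev)/(AUC_iv/D_iv) = (289.7585/500)/(193.615/200) = 0.579517/0.968075 = 0.5986

F = 0.60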